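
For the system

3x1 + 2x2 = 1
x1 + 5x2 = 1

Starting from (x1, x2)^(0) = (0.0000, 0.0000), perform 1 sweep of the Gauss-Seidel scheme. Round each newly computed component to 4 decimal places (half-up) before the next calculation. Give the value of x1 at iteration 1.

0.3333

Iteration 1:
  x1 = (1 - (2)·0.0000) / (3) = 0.3333
  x2 = (1 - (1)·0.3333) / (5) = 0.1333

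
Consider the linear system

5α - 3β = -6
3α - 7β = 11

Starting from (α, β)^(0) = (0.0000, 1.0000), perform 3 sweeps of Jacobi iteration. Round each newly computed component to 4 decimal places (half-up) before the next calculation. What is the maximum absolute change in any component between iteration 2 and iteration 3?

0.6612

Iteration 1:
  α = (-6 - (-3)·1.0000) / (5) = -0.6000
  β = (11 - (3)·0.0000) / (-7) = -1.5714
Iteration 2:
  α = (-6 - (-3)·-1.5714) / (5) = -2.1428
  β = (11 - (3)·-0.6000) / (-7) = -1.8286
Iteration 3:
  α = (-6 - (-3)·-1.8286) / (5) = -2.2972
  β = (11 - (3)·-2.1428) / (-7) = -2.4898
Change: (-0.1544, -0.6612) → max |·| = 0.6612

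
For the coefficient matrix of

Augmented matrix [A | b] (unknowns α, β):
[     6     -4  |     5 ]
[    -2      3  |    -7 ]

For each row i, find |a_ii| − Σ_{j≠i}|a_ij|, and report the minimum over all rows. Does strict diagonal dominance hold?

row 1: |6| − (4) = 2
row 2: |3| − (2) = 1
minimum over rows = 1 → strictly diagonally dominant (convergence guaranteed)

1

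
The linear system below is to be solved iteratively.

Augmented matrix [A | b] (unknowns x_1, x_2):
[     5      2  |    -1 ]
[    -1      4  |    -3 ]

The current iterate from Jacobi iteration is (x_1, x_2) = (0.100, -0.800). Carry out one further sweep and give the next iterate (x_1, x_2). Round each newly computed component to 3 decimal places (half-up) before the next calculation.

One sweep:
  x_1 = (-1 - (2)·-0.800) / (5) = 0.120
  x_2 = (-3 - (-1)·0.100) / (4) = -0.725

(0.120, -0.725)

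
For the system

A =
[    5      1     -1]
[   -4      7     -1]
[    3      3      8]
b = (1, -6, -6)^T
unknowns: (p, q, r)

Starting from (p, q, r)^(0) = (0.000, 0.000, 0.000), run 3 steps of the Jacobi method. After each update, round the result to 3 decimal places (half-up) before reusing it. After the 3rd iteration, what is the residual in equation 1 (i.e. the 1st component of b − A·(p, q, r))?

Iteration 1:
  p = (1 - (1)·0.000 - (-1)·0.000) / (5) = 0.200
  q = (-6 - (-4)·0.000 - (-1)·0.000) / (7) = -0.857
  r = (-6 - (3)·0.000 - (3)·0.000) / (8) = -0.750
Iteration 2:
  p = (1 - (1)·-0.857 - (-1)·-0.750) / (5) = 0.221
  q = (-6 - (-4)·0.200 - (-1)·-0.750) / (7) = -0.850
  r = (-6 - (3)·0.200 - (3)·-0.857) / (8) = -0.504
Iteration 3:
  p = (1 - (1)·-0.850 - (-1)·-0.504) / (5) = 0.269
  q = (-6 - (-4)·0.221 - (-1)·-0.504) / (7) = -0.803
  r = (-6 - (3)·0.221 - (3)·-0.850) / (8) = -0.514
Residual b − A·x = (-0.056, 0.183, -0.286)

-0.056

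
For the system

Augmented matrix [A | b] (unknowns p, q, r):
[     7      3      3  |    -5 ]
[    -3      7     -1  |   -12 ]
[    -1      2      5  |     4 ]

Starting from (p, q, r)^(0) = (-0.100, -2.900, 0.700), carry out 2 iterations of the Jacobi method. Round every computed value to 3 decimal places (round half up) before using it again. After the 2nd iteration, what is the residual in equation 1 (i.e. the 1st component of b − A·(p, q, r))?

Iteration 1:
  p = (-5 - (3)·-2.900 - (3)·0.700) / (7) = 0.229
  q = (-12 - (-3)·-0.100 - (-1)·0.700) / (7) = -1.657
  r = (4 - (-1)·-0.100 - (2)·-2.900) / (5) = 1.940
Iteration 2:
  p = (-5 - (3)·-1.657 - (3)·1.940) / (7) = -0.836
  q = (-12 - (-3)·0.229 - (-1)·1.940) / (7) = -1.339
  r = (4 - (-1)·0.229 - (2)·-1.657) / (5) = 1.509
Residual b − A·x = (0.342, -3.626, -1.703)

0.342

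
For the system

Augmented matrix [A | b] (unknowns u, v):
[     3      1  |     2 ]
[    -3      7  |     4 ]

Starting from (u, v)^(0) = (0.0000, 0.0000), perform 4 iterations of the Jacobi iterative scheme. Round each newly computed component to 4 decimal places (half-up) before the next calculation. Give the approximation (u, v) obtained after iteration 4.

(0.4082, 0.7347)

Iteration 1:
  u = (2 - (1)·0.0000) / (3) = 0.6667
  v = (4 - (-3)·0.0000) / (7) = 0.5714
Iteration 2:
  u = (2 - (1)·0.5714) / (3) = 0.4762
  v = (4 - (-3)·0.6667) / (7) = 0.8572
Iteration 3:
  u = (2 - (1)·0.8572) / (3) = 0.3809
  v = (4 - (-3)·0.4762) / (7) = 0.7755
Iteration 4:
  u = (2 - (1)·0.7755) / (3) = 0.4082
  v = (4 - (-3)·0.3809) / (7) = 0.7347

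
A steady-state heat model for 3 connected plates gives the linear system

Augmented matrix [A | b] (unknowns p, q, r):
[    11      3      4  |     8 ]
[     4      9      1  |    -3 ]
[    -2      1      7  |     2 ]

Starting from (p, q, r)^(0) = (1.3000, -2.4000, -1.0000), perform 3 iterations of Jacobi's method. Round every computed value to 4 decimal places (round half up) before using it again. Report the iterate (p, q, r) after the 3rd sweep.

Iteration 1:
  p = (8 - (3)·-2.4000 - (4)·-1.0000) / (11) = 1.7455
  q = (-3 - (4)·1.3000 - (1)·-1.0000) / (9) = -0.8000
  r = (2 - (-2)·1.3000 - (1)·-2.4000) / (7) = 1.0000
Iteration 2:
  p = (8 - (3)·-0.8000 - (4)·1.0000) / (11) = 0.5818
  q = (-3 - (4)·1.7455 - (1)·1.0000) / (9) = -1.2202
  r = (2 - (-2)·1.7455 - (1)·-0.8000) / (7) = 0.8987
Iteration 3:
  p = (8 - (3)·-1.2202 - (4)·0.8987) / (11) = 0.7333
  q = (-3 - (4)·0.5818 - (1)·0.8987) / (9) = -0.6918
  r = (2 - (-2)·0.5818 - (1)·-1.2202) / (7) = 0.6263

(0.7333, -0.6918, 0.6263)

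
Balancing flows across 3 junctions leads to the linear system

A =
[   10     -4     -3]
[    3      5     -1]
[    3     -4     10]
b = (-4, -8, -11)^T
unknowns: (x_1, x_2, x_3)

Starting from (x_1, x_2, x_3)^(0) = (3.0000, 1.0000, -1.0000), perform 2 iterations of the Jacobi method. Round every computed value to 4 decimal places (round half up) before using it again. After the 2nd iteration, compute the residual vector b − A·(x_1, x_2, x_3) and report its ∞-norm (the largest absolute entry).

Iteration 1:
  x_1 = (-4 - (-4)·1.0000 - (-3)·-1.0000) / (10) = -0.3000
  x_2 = (-8 - (3)·3.0000 - (-1)·-1.0000) / (5) = -3.6000
  x_3 = (-11 - (3)·3.0000 - (-4)·1.0000) / (10) = -1.6000
Iteration 2:
  x_1 = (-4 - (-4)·-3.6000 - (-3)·-1.6000) / (10) = -2.3200
  x_2 = (-8 - (3)·-0.3000 - (-1)·-1.6000) / (5) = -1.7400
  x_3 = (-11 - (3)·-0.3000 - (-4)·-3.6000) / (10) = -2.4500
Residual b − A·x = (4.8900, 5.2100, 13.5000); ∞-norm = 13.5000

13.5000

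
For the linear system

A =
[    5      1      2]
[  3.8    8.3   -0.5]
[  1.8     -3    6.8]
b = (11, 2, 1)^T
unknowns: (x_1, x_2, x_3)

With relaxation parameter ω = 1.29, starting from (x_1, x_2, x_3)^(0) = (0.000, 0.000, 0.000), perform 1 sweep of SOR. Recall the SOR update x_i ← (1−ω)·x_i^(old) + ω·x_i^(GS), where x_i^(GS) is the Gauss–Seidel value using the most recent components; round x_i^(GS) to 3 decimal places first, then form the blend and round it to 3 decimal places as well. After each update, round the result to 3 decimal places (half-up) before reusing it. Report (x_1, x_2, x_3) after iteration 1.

Iteration 1:
  x_1: GS value = (11 - (1)·0.000 - (2)·0.000) / (5) = 2.200;  x_1 ← (1−ω)·0.000 + ω·2.200 = 2.838
  x_2: GS value = (2 - (3.8)·2.838 - (-0.5)·0.000) / (8.3) = -1.058;  x_2 ← (1−ω)·0.000 + ω·-1.058 = -1.365
  x_3: GS value = (1 - (1.8)·2.838 - (-3)·-1.365) / (6.8) = -1.206;  x_3 ← (1−ω)·0.000 + ω·-1.206 = -1.556

(2.838, -1.365, -1.556)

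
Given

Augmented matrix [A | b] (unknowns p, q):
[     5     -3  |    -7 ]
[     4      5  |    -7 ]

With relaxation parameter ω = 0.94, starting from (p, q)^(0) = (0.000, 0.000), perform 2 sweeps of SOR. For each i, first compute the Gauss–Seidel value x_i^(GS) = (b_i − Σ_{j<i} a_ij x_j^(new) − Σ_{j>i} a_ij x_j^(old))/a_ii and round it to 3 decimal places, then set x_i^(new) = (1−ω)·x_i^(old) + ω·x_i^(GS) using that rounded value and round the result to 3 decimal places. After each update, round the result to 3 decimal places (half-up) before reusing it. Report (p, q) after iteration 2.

Iteration 1:
  p: GS value = (-7 - (-3)·0.000) / (5) = -1.400;  p ← (1−ω)·0.000 + ω·-1.400 = -1.316
  q: GS value = (-7 - (4)·-1.316) / (5) = -0.347;  q ← (1−ω)·0.000 + ω·-0.347 = -0.326
Iteration 2:
  p: GS value = (-7 - (-3)·-0.326) / (5) = -1.596;  p ← (1−ω)·-1.316 + ω·-1.596 = -1.579
  q: GS value = (-7 - (4)·-1.579) / (5) = -0.137;  q ← (1−ω)·-0.326 + ω·-0.137 = -0.148

(-1.579, -0.148)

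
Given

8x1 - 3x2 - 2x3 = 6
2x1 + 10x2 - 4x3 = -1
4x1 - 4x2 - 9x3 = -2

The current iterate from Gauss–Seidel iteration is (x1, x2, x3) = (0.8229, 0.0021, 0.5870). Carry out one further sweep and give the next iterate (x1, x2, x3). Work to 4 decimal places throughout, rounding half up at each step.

One sweep:
  x1 = (6 - (-3)·0.0021 - (-2)·0.5870) / (8) = 0.8975
  x2 = (-1 - (2)·0.8975 - (-4)·0.5870) / (10) = -0.0447
  x3 = (-2 - (4)·0.8975 - (-4)·-0.0447) / (-9) = 0.6410

(0.8975, -0.0447, 0.6410)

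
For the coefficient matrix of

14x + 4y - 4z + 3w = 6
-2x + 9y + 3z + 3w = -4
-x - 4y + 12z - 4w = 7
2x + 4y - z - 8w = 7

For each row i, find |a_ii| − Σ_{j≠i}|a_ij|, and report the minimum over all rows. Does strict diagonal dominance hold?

1

row 1: |14| − (4+4+3) = 3
row 2: |9| − (2+3+3) = 1
row 3: |12| − (1+4+4) = 3
row 4: |-8| − (2+4+1) = 1
minimum over rows = 1 → strictly diagonally dominant (convergence guaranteed)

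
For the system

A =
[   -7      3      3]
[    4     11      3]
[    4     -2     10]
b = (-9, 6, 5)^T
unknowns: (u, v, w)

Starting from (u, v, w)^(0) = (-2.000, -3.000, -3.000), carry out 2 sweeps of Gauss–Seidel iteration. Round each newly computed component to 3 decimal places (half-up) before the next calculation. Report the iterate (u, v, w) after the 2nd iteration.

(2.662, -0.799, -0.725)

Iteration 1:
  u = (-9 - (3)·-3.000 - (3)·-3.000) / (-7) = -1.286
  v = (6 - (4)·-1.286 - (3)·-3.000) / (11) = 1.831
  w = (5 - (4)·-1.286 - (-2)·1.831) / (10) = 1.381
Iteration 2:
  u = (-9 - (3)·1.831 - (3)·1.381) / (-7) = 2.662
  v = (6 - (4)·2.662 - (3)·1.381) / (11) = -0.799
  w = (5 - (4)·2.662 - (-2)·-0.799) / (10) = -0.725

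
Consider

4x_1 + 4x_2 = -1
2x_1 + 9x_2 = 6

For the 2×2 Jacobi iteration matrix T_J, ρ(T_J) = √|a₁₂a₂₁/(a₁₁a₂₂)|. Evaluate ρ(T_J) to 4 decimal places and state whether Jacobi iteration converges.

a₁₂a₂₁/(a₁₁a₂₂) = (4)·(2) / ((4)·(9)) = 0.222222
ρ = √|0.222222| = √0.222222 = 0.4714
ρ < 1, so Jacobi converges

0.4714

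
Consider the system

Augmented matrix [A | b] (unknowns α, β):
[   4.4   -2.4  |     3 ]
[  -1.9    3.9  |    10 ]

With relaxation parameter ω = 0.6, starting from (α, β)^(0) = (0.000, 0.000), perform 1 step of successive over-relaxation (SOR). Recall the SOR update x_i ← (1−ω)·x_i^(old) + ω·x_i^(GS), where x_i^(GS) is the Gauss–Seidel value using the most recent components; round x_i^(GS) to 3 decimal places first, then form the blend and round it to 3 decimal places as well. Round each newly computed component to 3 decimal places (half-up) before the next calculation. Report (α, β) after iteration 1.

(0.409, 1.658)

Iteration 1:
  α: GS value = (3 - (-2.4)·0.000) / (4.4) = 0.682;  α ← (1−ω)·0.000 + ω·0.682 = 0.409
  β: GS value = (10 - (-1.9)·0.409) / (3.9) = 2.763;  β ← (1−ω)·0.000 + ω·2.763 = 1.658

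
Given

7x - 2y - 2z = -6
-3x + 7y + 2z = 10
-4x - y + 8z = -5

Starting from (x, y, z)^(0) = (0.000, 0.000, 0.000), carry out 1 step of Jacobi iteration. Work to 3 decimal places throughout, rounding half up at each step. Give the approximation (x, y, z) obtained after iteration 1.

(-0.857, 1.429, -0.625)

Iteration 1:
  x = (-6 - (-2)·0.000 - (-2)·0.000) / (7) = -0.857
  y = (10 - (-3)·0.000 - (2)·0.000) / (7) = 1.429
  z = (-5 - (-4)·0.000 - (-1)·0.000) / (8) = -0.625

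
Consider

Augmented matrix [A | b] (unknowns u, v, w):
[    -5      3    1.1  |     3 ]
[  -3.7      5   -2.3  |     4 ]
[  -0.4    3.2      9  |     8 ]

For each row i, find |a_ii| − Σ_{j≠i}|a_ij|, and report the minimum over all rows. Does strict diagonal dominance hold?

-1

row 1: |-5| − (3+1.1) = 0.9
row 2: |5| − (3.7+2.3) = -1
row 3: |9| − (0.4+3.2) = 5.4
minimum over rows = -1 → not strictly diagonally dominant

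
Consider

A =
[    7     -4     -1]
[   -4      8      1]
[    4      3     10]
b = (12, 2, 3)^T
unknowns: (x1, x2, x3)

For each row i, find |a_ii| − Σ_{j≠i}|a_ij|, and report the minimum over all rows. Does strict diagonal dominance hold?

row 1: |7| − (4+1) = 2
row 2: |8| − (4+1) = 3
row 3: |10| − (4+3) = 3
minimum over rows = 2 → strictly diagonally dominant (convergence guaranteed)

2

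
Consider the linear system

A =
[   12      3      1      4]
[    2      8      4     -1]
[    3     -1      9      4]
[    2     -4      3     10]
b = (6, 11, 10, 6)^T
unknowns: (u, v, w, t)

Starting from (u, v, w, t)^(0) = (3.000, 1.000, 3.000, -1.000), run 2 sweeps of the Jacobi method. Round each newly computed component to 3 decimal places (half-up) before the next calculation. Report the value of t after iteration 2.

-0.067

Iteration 1:
  u = (6 - (3)·1.000 - (1)·3.000 - (4)·-1.000) / (12) = 0.333
  v = (11 - (2)·3.000 - (4)·3.000 - (-1)·-1.000) / (8) = -1.000
  w = (10 - (3)·3.000 - (-1)·1.000 - (4)·-1.000) / (9) = 0.667
  t = (6 - (2)·3.000 - (-4)·1.000 - (3)·3.000) / (10) = -0.500
Iteration 2:
  u = (6 - (3)·-1.000 - (1)·0.667 - (4)·-0.500) / (12) = 0.861
  v = (11 - (2)·0.333 - (4)·0.667 - (-1)·-0.500) / (8) = 0.896
  w = (10 - (3)·0.333 - (-1)·-1.000 - (4)·-0.500) / (9) = 1.111
  t = (6 - (2)·0.333 - (-4)·-1.000 - (3)·0.667) / (10) = -0.067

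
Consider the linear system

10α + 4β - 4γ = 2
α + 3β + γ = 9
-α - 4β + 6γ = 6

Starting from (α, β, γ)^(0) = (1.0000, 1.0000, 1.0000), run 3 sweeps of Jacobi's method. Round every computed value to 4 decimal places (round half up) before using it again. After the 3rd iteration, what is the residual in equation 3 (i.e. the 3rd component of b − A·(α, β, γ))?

-0.4339

Iteration 1:
  α = (2 - (4)·1.0000 - (-4)·1.0000) / (10) = 0.2000
  β = (9 - (1)·1.0000 - (1)·1.0000) / (3) = 2.3333
  γ = (6 - (-1)·1.0000 - (-4)·1.0000) / (6) = 1.8333
Iteration 2:
  α = (2 - (4)·2.3333 - (-4)·1.8333) / (10) = 0.0000
  β = (9 - (1)·0.2000 - (1)·1.8333) / (3) = 2.3222
  γ = (6 - (-1)·0.2000 - (-4)·2.3333) / (6) = 2.5889
Iteration 3:
  α = (2 - (4)·2.3222 - (-4)·2.5889) / (10) = 0.3067
  β = (9 - (1)·0.0000 - (1)·2.5889) / (3) = 2.1370
  γ = (6 - (-1)·0.0000 - (-4)·2.3222) / (6) = 2.5481
Residual b − A·x = (0.5774, -0.2658, -0.4339)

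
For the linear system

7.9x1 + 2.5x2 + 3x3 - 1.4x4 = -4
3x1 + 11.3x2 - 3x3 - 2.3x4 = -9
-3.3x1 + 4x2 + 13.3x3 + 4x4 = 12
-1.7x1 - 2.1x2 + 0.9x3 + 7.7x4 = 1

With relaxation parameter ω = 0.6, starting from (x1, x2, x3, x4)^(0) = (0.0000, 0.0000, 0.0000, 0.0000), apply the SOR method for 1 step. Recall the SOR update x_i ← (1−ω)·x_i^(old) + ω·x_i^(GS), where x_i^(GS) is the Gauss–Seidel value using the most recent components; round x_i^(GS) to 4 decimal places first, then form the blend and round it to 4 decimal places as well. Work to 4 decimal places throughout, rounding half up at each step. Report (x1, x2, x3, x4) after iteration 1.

Iteration 1:
  x1: GS value = (-4 - (2.5)·0.0000 - (3)·0.0000 - (-1.4)·0.0000) / (7.9) = -0.5063;  x1 ← (1−ω)·0.0000 + ω·-0.5063 = -0.3038
  x2: GS value = (-9 - (3)·-0.3038 - (-3)·0.0000 - (-2.3)·0.0000) / (11.3) = -0.7158;  x2 ← (1−ω)·0.0000 + ω·-0.7158 = -0.4295
  x3: GS value = (12 - (-3.3)·-0.3038 - (4)·-0.4295 - (4)·0.0000) / (13.3) = 0.9560;  x3 ← (1−ω)·0.0000 + ω·0.9560 = 0.5736
  x4: GS value = (1 - (-1.7)·-0.3038 - (-2.1)·-0.4295 - (0.9)·0.5736) / (7.7) = -0.1214;  x4 ← (1−ω)·0.0000 + ω·-0.1214 = -0.0728

(-0.3038, -0.4295, 0.5736, -0.0728)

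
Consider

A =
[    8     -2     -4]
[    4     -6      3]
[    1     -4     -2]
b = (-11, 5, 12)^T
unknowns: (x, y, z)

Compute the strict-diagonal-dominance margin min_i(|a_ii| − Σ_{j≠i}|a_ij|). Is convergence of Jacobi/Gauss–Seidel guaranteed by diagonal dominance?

-3

row 1: |8| − (2+4) = 2
row 2: |-6| − (4+3) = -1
row 3: |-2| − (1+4) = -3
minimum over rows = -3 → not strictly diagonally dominant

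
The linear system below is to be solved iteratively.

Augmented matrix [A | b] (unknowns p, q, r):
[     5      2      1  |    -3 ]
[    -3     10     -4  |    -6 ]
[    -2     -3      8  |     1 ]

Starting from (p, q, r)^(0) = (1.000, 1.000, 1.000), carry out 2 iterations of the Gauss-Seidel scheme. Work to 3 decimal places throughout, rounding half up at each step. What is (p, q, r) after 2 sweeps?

Iteration 1:
  p = (-3 - (2)·1.000 - (1)·1.000) / (5) = -1.200
  q = (-6 - (-3)·-1.200 - (-4)·1.000) / (10) = -0.560
  r = (1 - (-2)·-1.200 - (-3)·-0.560) / (8) = -0.385
Iteration 2:
  p = (-3 - (2)·-0.560 - (1)·-0.385) / (5) = -0.299
  q = (-6 - (-3)·-0.299 - (-4)·-0.385) / (10) = -0.844
  r = (1 - (-2)·-0.299 - (-3)·-0.844) / (8) = -0.266

(-0.299, -0.844, -0.266)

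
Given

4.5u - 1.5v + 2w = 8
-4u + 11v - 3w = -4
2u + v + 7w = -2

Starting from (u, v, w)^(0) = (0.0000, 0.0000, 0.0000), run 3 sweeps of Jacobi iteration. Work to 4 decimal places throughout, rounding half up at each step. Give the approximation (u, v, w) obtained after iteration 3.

Iteration 1:
  u = (8 - (-1.5)·0.0000 - (2)·0.0000) / (4.5) = 1.7778
  v = (-4 - (-4)·0.0000 - (-3)·0.0000) / (11) = -0.3636
  w = (-2 - (2)·0.0000 - (1)·0.0000) / (7) = -0.2857
Iteration 2:
  u = (8 - (-1.5)·-0.3636 - (2)·-0.2857) / (4.5) = 1.7836
  v = (-4 - (-4)·1.7778 - (-3)·-0.2857) / (11) = 0.2049
  w = (-2 - (2)·1.7778 - (1)·-0.3636) / (7) = -0.7417
Iteration 3:
  u = (8 - (-1.5)·0.2049 - (2)·-0.7417) / (4.5) = 2.1757
  v = (-4 - (-4)·1.7836 - (-3)·-0.7417) / (11) = 0.0827
  w = (-2 - (2)·1.7836 - (1)·0.2049) / (7) = -0.8246

(2.1757, 0.0827, -0.8246)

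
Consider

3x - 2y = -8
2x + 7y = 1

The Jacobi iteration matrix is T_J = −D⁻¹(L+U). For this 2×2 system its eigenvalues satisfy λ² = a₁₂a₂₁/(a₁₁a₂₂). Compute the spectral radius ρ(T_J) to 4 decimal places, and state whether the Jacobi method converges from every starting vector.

0.4364

a₁₂a₂₁/(a₁₁a₂₂) = (-2)·(2) / ((3)·(7)) = -0.190476
ρ = √|-0.190476| = √0.190476 = 0.4364
ρ < 1, so Jacobi converges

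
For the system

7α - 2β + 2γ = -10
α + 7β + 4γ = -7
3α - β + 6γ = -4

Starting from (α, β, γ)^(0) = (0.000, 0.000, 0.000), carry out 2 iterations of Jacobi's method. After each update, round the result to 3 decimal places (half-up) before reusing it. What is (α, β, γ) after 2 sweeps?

Iteration 1:
  α = (-10 - (-2)·0.000 - (2)·0.000) / (7) = -1.429
  β = (-7 - (1)·0.000 - (4)·0.000) / (7) = -1.000
  γ = (-4 - (3)·0.000 - (-1)·0.000) / (6) = -0.667
Iteration 2:
  α = (-10 - (-2)·-1.000 - (2)·-0.667) / (7) = -1.524
  β = (-7 - (1)·-1.429 - (4)·-0.667) / (7) = -0.415
  γ = (-4 - (3)·-1.429 - (-1)·-1.000) / (6) = -0.119

(-1.524, -0.415, -0.119)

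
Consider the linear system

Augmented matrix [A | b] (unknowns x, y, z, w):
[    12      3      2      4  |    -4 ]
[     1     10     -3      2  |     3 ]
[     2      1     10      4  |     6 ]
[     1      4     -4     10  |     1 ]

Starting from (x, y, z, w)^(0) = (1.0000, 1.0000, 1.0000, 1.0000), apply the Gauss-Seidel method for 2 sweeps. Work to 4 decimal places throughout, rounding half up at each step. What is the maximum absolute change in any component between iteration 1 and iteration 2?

Iteration 1:
  x = (-4 - (3)·1.0000 - (2)·1.0000 - (4)·1.0000) / (12) = -1.0833
  y = (3 - (1)·-1.0833 - (-3)·1.0000 - (2)·1.0000) / (10) = 0.5083
  z = (6 - (2)·-1.0833 - (1)·0.5083 - (4)·1.0000) / (10) = 0.3658
  w = (1 - (1)·-1.0833 - (4)·0.5083 - (-4)·0.3658) / (10) = 0.1513
Iteration 2:
  x = (-4 - (3)·0.5083 - (2)·0.3658 - (4)·0.1513) / (12) = -0.5718
  y = (3 - (1)·-0.5718 - (-3)·0.3658 - (2)·0.1513) / (10) = 0.4367
  z = (6 - (2)·-0.5718 - (1)·0.4367 - (4)·0.1513) / (10) = 0.6102
  w = (1 - (1)·-0.5718 - (4)·0.4367 - (-4)·0.6102) / (10) = 0.2266
Change: (0.5115, -0.0716, 0.2444, 0.0753) → max |·| = 0.5115

0.5115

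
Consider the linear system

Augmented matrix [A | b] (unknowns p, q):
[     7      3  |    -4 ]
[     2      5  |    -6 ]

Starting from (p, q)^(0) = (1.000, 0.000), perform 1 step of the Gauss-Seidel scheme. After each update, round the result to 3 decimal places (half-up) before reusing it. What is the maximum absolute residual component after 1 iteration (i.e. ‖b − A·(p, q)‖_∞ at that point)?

2.913

Iteration 1:
  p = (-4 - (3)·0.000) / (7) = -0.571
  q = (-6 - (2)·-0.571) / (5) = -0.972
Residual b − A·x = (2.913, 0.002); ∞-norm = 2.913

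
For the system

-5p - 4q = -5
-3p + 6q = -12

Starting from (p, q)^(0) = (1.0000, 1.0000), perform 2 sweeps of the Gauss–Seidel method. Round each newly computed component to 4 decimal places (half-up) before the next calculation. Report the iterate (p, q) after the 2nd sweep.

Iteration 1:
  p = (-5 - (-4)·1.0000) / (-5) = 0.2000
  q = (-12 - (-3)·0.2000) / (6) = -1.9000
Iteration 2:
  p = (-5 - (-4)·-1.9000) / (-5) = 2.5200
  q = (-12 - (-3)·2.5200) / (6) = -0.7400

(2.5200, -0.7400)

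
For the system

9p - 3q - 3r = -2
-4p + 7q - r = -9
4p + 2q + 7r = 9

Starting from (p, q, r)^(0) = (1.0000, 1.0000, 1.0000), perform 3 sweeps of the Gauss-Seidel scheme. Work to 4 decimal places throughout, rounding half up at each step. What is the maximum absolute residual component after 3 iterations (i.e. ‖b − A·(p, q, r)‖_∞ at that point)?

Iteration 1:
  p = (-2 - (-3)·1.0000 - (-3)·1.0000) / (9) = 0.4444
  q = (-9 - (-4)·0.4444 - (-1)·1.0000) / (7) = -0.8889
  r = (9 - (4)·0.4444 - (2)·-0.8889) / (7) = 1.2857
Iteration 2:
  p = (-2 - (-3)·-0.8889 - (-3)·1.2857) / (9) = -0.0900
  q = (-9 - (-4)·-0.0900 - (-1)·1.2857) / (7) = -1.1535
  r = (9 - (4)·-0.0900 - (2)·-1.1535) / (7) = 1.6667
Iteration 3:
  p = (-2 - (-3)·-1.1535 - (-3)·1.6667) / (9) = -0.0512
  q = (-9 - (-4)·-0.0512 - (-1)·1.6667) / (7) = -1.0769
  r = (9 - (4)·-0.0512 - (2)·-1.0769) / (7) = 1.6227
Residual b − A·x = (0.0982, -0.0438, -0.0003); ∞-norm = 0.0982

0.0982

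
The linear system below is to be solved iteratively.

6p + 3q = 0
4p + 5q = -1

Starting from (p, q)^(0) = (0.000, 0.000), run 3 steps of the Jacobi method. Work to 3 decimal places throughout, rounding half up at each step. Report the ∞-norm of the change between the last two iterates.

0.080

Iteration 1:
  p = (0 - (3)·0.000) / (6) = 0.000
  q = (-1 - (4)·0.000) / (5) = -0.200
Iteration 2:
  p = (0 - (3)·-0.200) / (6) = 0.100
  q = (-1 - (4)·0.000) / (5) = -0.200
Iteration 3:
  p = (0 - (3)·-0.200) / (6) = 0.100
  q = (-1 - (4)·0.100) / (5) = -0.280
Change: (0.000, -0.080) → max |·| = 0.080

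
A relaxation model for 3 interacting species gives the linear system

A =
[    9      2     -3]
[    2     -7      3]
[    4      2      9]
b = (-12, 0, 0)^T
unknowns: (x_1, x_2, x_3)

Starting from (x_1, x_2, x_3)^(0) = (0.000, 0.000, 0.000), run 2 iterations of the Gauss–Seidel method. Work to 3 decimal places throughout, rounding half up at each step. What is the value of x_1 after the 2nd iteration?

Iteration 1:
  x_1 = (-12 - (2)·0.000 - (-3)·0.000) / (9) = -1.333
  x_2 = (0 - (2)·-1.333 - (3)·0.000) / (-7) = -0.381
  x_3 = (0 - (4)·-1.333 - (2)·-0.381) / (9) = 0.677
Iteration 2:
  x_1 = (-12 - (2)·-0.381 - (-3)·0.677) / (9) = -1.023
  x_2 = (0 - (2)·-1.023 - (3)·0.677) / (-7) = -0.002
  x_3 = (0 - (4)·-1.023 - (2)·-0.002) / (9) = 0.455

-1.023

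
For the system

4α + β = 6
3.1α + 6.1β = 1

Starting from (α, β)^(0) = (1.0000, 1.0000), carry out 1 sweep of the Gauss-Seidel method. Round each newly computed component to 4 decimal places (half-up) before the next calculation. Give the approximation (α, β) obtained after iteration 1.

(1.2500, -0.4713)

Iteration 1:
  α = (6 - (1)·1.0000) / (4) = 1.2500
  β = (1 - (3.1)·1.2500) / (6.1) = -0.4713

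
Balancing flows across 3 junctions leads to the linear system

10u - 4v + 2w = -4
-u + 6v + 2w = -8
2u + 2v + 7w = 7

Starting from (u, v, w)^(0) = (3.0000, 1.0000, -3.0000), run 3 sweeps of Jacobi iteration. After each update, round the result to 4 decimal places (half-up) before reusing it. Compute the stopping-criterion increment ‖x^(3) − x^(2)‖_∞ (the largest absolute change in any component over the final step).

0.7258

Iteration 1:
  u = (-4 - (-4)·1.0000 - (2)·-3.0000) / (10) = 0.6000
  v = (-8 - (-1)·3.0000 - (2)·-3.0000) / (6) = 0.1667
  w = (7 - (2)·3.0000 - (2)·1.0000) / (7) = -0.1429
Iteration 2:
  u = (-4 - (-4)·0.1667 - (2)·-0.1429) / (10) = -0.3047
  v = (-8 - (-1)·0.6000 - (2)·-0.1429) / (6) = -1.1857
  w = (7 - (2)·0.6000 - (2)·0.1667) / (7) = 0.7809
Iteration 3:
  u = (-4 - (-4)·-1.1857 - (2)·0.7809) / (10) = -1.0305
  v = (-8 - (-1)·-0.3047 - (2)·0.7809) / (6) = -1.6444
  w = (7 - (2)·-0.3047 - (2)·-1.1857) / (7) = 1.4258
Change: (-0.7258, -0.4587, 0.6449) → max |·| = 0.7258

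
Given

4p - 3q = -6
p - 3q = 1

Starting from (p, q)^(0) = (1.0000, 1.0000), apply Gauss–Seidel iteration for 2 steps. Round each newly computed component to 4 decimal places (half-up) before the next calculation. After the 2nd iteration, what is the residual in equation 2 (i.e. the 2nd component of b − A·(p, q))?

-0.0001

Iteration 1:
  p = (-6 - (-3)·1.0000) / (4) = -0.7500
  q = (1 - (1)·-0.7500) / (-3) = -0.5833
Iteration 2:
  p = (-6 - (-3)·-0.5833) / (4) = -1.9375
  q = (1 - (1)·-1.9375) / (-3) = -0.9792
Residual b − A·x = (-1.1876, -0.0001)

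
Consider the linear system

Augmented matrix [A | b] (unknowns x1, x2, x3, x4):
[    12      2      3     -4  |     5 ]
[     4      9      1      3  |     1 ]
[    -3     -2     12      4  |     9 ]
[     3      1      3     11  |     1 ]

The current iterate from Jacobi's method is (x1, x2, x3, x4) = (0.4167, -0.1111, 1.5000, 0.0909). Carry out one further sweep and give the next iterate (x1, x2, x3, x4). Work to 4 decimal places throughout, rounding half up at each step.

One sweep:
  x1 = (5 - (2)·-0.1111 - (3)·1.5000 - (-4)·0.0909) / (12) = 0.0905
  x2 = (1 - (4)·0.4167 - (1)·1.5000 - (3)·0.0909) / (9) = -0.2711
  x3 = (9 - (-3)·0.4167 - (-2)·-0.1111 - (4)·0.0909) / (12) = 0.8054
  x4 = (1 - (3)·0.4167 - (1)·-0.1111 - (3)·1.5000) / (11) = -0.4217

(0.0905, -0.2711, 0.8054, -0.4217)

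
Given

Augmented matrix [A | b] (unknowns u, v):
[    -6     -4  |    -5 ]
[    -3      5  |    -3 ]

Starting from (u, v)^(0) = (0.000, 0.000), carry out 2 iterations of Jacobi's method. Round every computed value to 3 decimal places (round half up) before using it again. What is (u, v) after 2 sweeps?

(1.233, -0.100)

Iteration 1:
  u = (-5 - (-4)·0.000) / (-6) = 0.833
  v = (-3 - (-3)·0.000) / (5) = -0.600
Iteration 2:
  u = (-5 - (-4)·-0.600) / (-6) = 1.233
  v = (-3 - (-3)·0.833) / (5) = -0.100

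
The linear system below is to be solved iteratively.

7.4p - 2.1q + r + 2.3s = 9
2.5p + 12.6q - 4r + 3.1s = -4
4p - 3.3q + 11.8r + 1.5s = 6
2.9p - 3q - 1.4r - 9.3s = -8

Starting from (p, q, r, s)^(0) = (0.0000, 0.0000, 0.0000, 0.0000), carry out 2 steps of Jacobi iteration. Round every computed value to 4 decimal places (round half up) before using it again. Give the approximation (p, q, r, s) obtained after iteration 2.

(0.7900, -0.6090, -0.1019, 1.2653)

Iteration 1:
  p = (9 - (-2.1)·0.0000 - (1)·0.0000 - (2.3)·0.0000) / (7.4) = 1.2162
  q = (-4 - (2.5)·0.0000 - (-4)·0.0000 - (3.1)·0.0000) / (12.6) = -0.3175
  r = (6 - (4)·0.0000 - (-3.3)·0.0000 - (1.5)·0.0000) / (11.8) = 0.5085
  s = (-8 - (2.9)·0.0000 - (-3)·0.0000 - (-1.4)·0.0000) / (-9.3) = 0.8602
Iteration 2:
  p = (9 - (-2.1)·-0.3175 - (1)·0.5085 - (2.3)·0.8602) / (7.4) = 0.7900
  q = (-4 - (2.5)·1.2162 - (-4)·0.5085 - (3.1)·0.8602) / (12.6) = -0.6090
  r = (6 - (4)·1.2162 - (-3.3)·-0.3175 - (1.5)·0.8602) / (11.8) = -0.1019
  s = (-8 - (2.9)·1.2162 - (-3)·-0.3175 - (-1.4)·0.5085) / (-9.3) = 1.2653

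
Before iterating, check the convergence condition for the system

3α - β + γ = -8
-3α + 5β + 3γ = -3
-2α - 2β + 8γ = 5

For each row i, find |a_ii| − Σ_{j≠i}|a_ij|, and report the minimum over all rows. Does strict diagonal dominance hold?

row 1: |3| − (1+1) = 1
row 2: |5| − (3+3) = -1
row 3: |8| − (2+2) = 4
minimum over rows = -1 → not strictly diagonally dominant

-1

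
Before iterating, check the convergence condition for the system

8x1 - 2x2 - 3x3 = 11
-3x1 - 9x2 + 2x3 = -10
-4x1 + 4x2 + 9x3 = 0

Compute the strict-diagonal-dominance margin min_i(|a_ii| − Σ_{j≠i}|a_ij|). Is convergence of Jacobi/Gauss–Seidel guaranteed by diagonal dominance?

row 1: |8| − (2+3) = 3
row 2: |-9| − (3+2) = 4
row 3: |9| − (4+4) = 1
minimum over rows = 1 → strictly diagonally dominant (convergence guaranteed)

1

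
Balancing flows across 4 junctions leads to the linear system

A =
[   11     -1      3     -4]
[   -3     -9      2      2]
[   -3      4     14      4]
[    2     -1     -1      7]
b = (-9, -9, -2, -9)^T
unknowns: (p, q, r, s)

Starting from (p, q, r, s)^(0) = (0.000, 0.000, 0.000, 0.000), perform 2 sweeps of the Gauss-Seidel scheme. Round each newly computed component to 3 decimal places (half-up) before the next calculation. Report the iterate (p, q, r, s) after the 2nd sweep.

Iteration 1:
  p = (-9 - (-1)·0.000 - (3)·0.000 - (-4)·0.000) / (11) = -0.818
  q = (-9 - (-3)·-0.818 - (2)·0.000 - (2)·0.000) / (-9) = 1.273
  r = (-2 - (-3)·-0.818 - (4)·1.273 - (4)·0.000) / (14) = -0.682
  s = (-9 - (2)·-0.818 - (-1)·1.273 - (-1)·-0.682) / (7) = -0.968
Iteration 2:
  p = (-9 - (-1)·1.273 - (3)·-0.682 - (-4)·-0.968) / (11) = -0.868
  q = (-9 - (-3)·-0.868 - (2)·-0.682 - (2)·-0.968) / (-9) = 0.923
  r = (-2 - (-3)·-0.868 - (4)·0.923 - (4)·-0.968) / (14) = -0.316
  s = (-9 - (2)·-0.868 - (-1)·0.923 - (-1)·-0.316) / (7) = -0.951

(-0.868, 0.923, -0.316, -0.951)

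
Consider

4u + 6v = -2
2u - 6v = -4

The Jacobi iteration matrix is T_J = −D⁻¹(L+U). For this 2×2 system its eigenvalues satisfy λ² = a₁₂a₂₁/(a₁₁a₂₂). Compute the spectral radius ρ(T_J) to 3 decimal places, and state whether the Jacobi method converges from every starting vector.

a₁₂a₂₁/(a₁₁a₂₂) = (6)·(2) / ((4)·(-6)) = -0.500000
ρ = √|-0.500000| = √0.500000 = 0.707
ρ < 1, so Jacobi converges

0.707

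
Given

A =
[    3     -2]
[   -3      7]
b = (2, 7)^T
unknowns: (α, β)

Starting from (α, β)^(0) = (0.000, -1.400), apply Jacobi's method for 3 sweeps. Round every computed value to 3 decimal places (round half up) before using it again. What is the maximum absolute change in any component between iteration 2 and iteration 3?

Iteration 1:
  α = (2 - (-2)·-1.400) / (3) = -0.267
  β = (7 - (-3)·0.000) / (7) = 1.000
Iteration 2:
  α = (2 - (-2)·1.000) / (3) = 1.333
  β = (7 - (-3)·-0.267) / (7) = 0.886
Iteration 3:
  α = (2 - (-2)·0.886) / (3) = 1.257
  β = (7 - (-3)·1.333) / (7) = 1.571
Change: (-0.076, 0.685) → max |·| = 0.685

0.685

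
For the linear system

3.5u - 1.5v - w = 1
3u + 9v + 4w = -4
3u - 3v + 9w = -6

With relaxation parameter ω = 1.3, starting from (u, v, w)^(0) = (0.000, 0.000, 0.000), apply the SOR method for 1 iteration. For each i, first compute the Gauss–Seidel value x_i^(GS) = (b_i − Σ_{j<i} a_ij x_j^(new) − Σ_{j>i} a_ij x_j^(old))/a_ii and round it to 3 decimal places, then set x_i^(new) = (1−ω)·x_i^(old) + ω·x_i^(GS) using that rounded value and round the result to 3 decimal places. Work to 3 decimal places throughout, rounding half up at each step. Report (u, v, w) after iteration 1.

Iteration 1:
  u: GS value = (1 - (-1.5)·0.000 - (-1)·0.000) / (3.5) = 0.286;  u ← (1−ω)·0.000 + ω·0.286 = 0.372
  v: GS value = (-4 - (3)·0.372 - (4)·0.000) / (9) = -0.568;  v ← (1−ω)·0.000 + ω·-0.568 = -0.738
  w: GS value = (-6 - (3)·0.372 - (-3)·-0.738) / (9) = -1.037;  w ← (1−ω)·0.000 + ω·-1.037 = -1.348

(0.372, -0.738, -1.348)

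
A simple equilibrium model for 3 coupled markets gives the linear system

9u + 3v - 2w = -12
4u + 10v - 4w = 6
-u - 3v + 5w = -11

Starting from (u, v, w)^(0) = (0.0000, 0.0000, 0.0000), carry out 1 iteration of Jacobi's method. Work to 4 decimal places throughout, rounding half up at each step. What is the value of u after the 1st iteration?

-1.3333

Iteration 1:
  u = (-12 - (3)·0.0000 - (-2)·0.0000) / (9) = -1.3333
  v = (6 - (4)·0.0000 - (-4)·0.0000) / (10) = 0.6000
  w = (-11 - (-1)·0.0000 - (-3)·0.0000) / (5) = -2.2000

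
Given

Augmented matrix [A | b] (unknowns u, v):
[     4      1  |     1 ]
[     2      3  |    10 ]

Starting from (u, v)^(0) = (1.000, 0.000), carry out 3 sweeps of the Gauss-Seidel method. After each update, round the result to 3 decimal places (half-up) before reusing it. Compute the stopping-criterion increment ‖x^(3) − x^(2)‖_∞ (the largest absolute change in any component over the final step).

0.132

Iteration 1:
  u = (1 - (1)·0.000) / (4) = 0.250
  v = (10 - (2)·0.250) / (3) = 3.167
Iteration 2:
  u = (1 - (1)·3.167) / (4) = -0.542
  v = (10 - (2)·-0.542) / (3) = 3.695
Iteration 3:
  u = (1 - (1)·3.695) / (4) = -0.674
  v = (10 - (2)·-0.674) / (3) = 3.783
Change: (-0.132, 0.088) → max |·| = 0.132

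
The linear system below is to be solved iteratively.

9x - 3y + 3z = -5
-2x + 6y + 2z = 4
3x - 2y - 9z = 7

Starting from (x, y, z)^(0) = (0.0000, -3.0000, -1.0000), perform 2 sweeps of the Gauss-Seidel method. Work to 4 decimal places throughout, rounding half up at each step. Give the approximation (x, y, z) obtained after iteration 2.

(0.0809, 1.1326, -1.0025)

Iteration 1:
  x = (-5 - (-3)·-3.0000 - (3)·-1.0000) / (9) = -1.2222
  y = (4 - (-2)·-1.2222 - (2)·-1.0000) / (6) = 0.5926
  z = (7 - (3)·-1.2222 - (-2)·0.5926) / (-9) = -1.3169
Iteration 2:
  x = (-5 - (-3)·0.5926 - (3)·-1.3169) / (9) = 0.0809
  y = (4 - (-2)·0.0809 - (2)·-1.3169) / (6) = 1.1326
  z = (7 - (3)·0.0809 - (-2)·1.1326) / (-9) = -1.0025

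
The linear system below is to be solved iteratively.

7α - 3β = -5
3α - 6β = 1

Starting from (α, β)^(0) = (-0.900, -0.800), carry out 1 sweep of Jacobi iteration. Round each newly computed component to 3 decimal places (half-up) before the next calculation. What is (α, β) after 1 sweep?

Iteration 1:
  α = (-5 - (-3)·-0.800) / (7) = -1.057
  β = (1 - (3)·-0.900) / (-6) = -0.617

(-1.057, -0.617)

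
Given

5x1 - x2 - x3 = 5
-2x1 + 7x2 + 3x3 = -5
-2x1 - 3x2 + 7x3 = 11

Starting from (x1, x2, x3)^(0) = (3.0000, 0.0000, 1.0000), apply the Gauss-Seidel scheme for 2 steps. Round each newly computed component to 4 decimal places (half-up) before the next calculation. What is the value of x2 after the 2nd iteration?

Iteration 1:
  x1 = (5 - (-1)·0.0000 - (-1)·1.0000) / (5) = 1.2000
  x2 = (-5 - (-2)·1.2000 - (3)·1.0000) / (7) = -0.8000
  x3 = (11 - (-2)·1.2000 - (-3)·-0.8000) / (7) = 1.5714
Iteration 2:
  x1 = (5 - (-1)·-0.8000 - (-1)·1.5714) / (5) = 1.1543
  x2 = (-5 - (-2)·1.1543 - (3)·1.5714) / (7) = -1.0579
  x3 = (11 - (-2)·1.1543 - (-3)·-1.0579) / (7) = 1.4478

-1.0579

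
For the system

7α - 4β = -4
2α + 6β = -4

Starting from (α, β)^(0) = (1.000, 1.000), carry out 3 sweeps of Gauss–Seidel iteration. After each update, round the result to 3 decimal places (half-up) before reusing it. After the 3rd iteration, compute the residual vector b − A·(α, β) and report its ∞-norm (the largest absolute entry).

0.243

Iteration 1:
  α = (-4 - (-4)·1.000) / (7) = 0.000
  β = (-4 - (2)·0.000) / (6) = -0.667
Iteration 2:
  α = (-4 - (-4)·-0.667) / (7) = -0.953
  β = (-4 - (2)·-0.953) / (6) = -0.349
Iteration 3:
  α = (-4 - (-4)·-0.349) / (7) = -0.771
  β = (-4 - (2)·-0.771) / (6) = -0.410
Residual b − A·x = (-0.243, 0.002); ∞-norm = 0.243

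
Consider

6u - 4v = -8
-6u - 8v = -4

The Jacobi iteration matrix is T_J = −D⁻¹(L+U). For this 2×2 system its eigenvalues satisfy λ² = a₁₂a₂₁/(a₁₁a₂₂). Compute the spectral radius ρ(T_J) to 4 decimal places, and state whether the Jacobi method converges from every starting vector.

0.7071

a₁₂a₂₁/(a₁₁a₂₂) = (-4)·(-6) / ((6)·(-8)) = -0.500000
ρ = √|-0.500000| = √0.500000 = 0.7071
ρ < 1, so Jacobi converges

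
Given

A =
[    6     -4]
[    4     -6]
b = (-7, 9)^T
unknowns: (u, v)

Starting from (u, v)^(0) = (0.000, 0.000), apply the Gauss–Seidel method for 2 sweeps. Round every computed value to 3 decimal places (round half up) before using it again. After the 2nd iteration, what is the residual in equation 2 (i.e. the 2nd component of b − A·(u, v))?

Iteration 1:
  u = (-7 - (-4)·0.000) / (6) = -1.167
  v = (9 - (4)·-1.167) / (-6) = -2.278
Iteration 2:
  u = (-7 - (-4)·-2.278) / (6) = -2.685
  v = (9 - (4)·-2.685) / (-6) = -3.290
Residual b − A·x = (-4.050, 0.000)

0.000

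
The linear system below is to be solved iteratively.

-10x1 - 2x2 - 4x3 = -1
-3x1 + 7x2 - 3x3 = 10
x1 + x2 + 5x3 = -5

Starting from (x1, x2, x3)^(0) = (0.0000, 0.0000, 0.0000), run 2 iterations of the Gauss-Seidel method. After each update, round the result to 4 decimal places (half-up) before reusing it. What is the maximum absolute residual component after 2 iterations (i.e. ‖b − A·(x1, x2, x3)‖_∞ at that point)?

Iteration 1:
  x1 = (-1 - (-2)·0.0000 - (-4)·0.0000) / (-10) = 0.1000
  x2 = (10 - (-3)·0.1000 - (-3)·0.0000) / (7) = 1.4714
  x3 = (-5 - (1)·0.1000 - (1)·1.4714) / (5) = -1.3143
Iteration 2:
  x1 = (-1 - (-2)·1.4714 - (-4)·-1.3143) / (-10) = 0.3314
  x2 = (10 - (-3)·0.3314 - (-3)·-1.3143) / (7) = 1.0073
  x3 = (-5 - (1)·0.3314 - (1)·1.0073) / (5) = -1.2677
Residual b − A·x = (-0.7422, 0.1400, -0.0002); ∞-norm = 0.7422

0.7422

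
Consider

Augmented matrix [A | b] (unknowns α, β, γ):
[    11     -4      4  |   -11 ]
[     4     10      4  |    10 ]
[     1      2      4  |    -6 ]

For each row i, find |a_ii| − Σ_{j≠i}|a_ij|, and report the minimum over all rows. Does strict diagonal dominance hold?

row 1: |11| − (4+4) = 3
row 2: |10| − (4+4) = 2
row 3: |4| − (1+2) = 1
minimum over rows = 1 → strictly diagonally dominant (convergence guaranteed)

1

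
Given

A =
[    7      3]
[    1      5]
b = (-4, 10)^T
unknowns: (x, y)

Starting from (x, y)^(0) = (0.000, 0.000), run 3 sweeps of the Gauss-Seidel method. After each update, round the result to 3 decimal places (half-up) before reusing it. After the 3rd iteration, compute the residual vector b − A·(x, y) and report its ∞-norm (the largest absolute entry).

0.048

Iteration 1:
  x = (-4 - (3)·0.000) / (7) = -0.571
  y = (10 - (1)·-0.571) / (5) = 2.114
Iteration 2:
  x = (-4 - (3)·2.114) / (7) = -1.477
  y = (10 - (1)·-1.477) / (5) = 2.295
Iteration 3:
  x = (-4 - (3)·2.295) / (7) = -1.555
  y = (10 - (1)·-1.555) / (5) = 2.311
Residual b − A·x = (-0.048, 0.000); ∞-norm = 0.048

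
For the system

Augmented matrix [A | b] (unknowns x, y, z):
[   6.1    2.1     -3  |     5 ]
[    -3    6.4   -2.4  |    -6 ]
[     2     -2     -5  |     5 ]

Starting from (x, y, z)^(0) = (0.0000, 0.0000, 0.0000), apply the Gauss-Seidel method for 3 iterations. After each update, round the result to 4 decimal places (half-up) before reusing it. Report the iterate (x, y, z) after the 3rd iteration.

Iteration 1:
  x = (5 - (2.1)·0.0000 - (-3)·0.0000) / (6.1) = 0.8197
  y = (-6 - (-3)·0.8197 - (-2.4)·0.0000) / (6.4) = -0.5533
  z = (5 - (2)·0.8197 - (-2)·-0.5533) / (-5) = -0.4508
Iteration 2:
  x = (5 - (2.1)·-0.5533 - (-3)·-0.4508) / (6.1) = 0.7884
  y = (-6 - (-3)·0.7884 - (-2.4)·-0.4508) / (6.4) = -0.7370
  z = (5 - (2)·0.7884 - (-2)·-0.7370) / (-5) = -0.3898
Iteration 3:
  x = (5 - (2.1)·-0.7370 - (-3)·-0.3898) / (6.1) = 0.8817
  y = (-6 - (-3)·0.8817 - (-2.4)·-0.3898) / (6.4) = -0.6704
  z = (5 - (2)·0.8817 - (-2)·-0.6704) / (-5) = -0.3792

(0.8817, -0.6704, -0.3792)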